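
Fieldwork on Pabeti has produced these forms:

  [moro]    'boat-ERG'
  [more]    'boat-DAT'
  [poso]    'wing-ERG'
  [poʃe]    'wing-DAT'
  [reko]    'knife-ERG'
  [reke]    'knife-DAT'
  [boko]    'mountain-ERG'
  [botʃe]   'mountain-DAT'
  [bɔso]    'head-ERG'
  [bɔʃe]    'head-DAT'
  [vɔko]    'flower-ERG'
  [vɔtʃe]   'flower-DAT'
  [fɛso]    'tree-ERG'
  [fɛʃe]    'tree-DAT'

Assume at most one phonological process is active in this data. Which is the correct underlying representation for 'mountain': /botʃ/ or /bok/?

The root 'mountain' surfaces as [boko] and [botʃe], with a stem-final [k] ~ [tʃ] alternation.
If /k/ were underlying and a rule turned it into [tʃ] before the DAT suffix, 'knife' would also alternate; but it has [k] in both [reko] and [reke].
Therefore /tʃ/ is basic and [k] is derived by depalatalization (palato-alveolar /tʃ/ and /ʃ/ become [k] and [s] when no front vowel follows).

/botʃ/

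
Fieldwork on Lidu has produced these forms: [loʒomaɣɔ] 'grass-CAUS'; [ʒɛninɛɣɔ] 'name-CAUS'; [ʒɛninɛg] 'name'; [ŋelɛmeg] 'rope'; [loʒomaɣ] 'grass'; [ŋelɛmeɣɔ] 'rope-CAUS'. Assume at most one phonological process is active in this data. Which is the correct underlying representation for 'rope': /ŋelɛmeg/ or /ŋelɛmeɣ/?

/ŋelɛmeg/

'rope' shows [g] ~ [ɣ] at the end of the stem ([ŋelɛmeg] vs [ŋelɛmeɣɔ]).
But 'grass' keeps [ɣ] in both environments ([loʒomaɣ], [loʒomaɣɔ]), so there is no rule changing /ɣ/ to [g] in isolation.
So /g/ is underlying, and a rule of intervocalic spirantization — voiced stops become fricatives between vowels — gives [ɣ].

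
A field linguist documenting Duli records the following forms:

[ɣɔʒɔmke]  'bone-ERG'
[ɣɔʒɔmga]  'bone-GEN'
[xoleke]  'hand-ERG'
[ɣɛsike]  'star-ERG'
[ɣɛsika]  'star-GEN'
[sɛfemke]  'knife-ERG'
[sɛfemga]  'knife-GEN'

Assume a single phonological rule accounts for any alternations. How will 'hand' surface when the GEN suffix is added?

[xoleka]

The GEN suffix surfaces as [-ga] and [-ka], depending on the final segment of the stem.
The ERG suffix, which begins with [k], is invariant after every stem; so [k] is not altered by any rule here.
The GEN suffix is therefore /-ga/ underlyingly, with post-vocalic devoicing: voiced stops become voiceless after a vowel.
After 'hand', which ends in a vowel, the suffix surfaces as [-ka], giving [xoleka].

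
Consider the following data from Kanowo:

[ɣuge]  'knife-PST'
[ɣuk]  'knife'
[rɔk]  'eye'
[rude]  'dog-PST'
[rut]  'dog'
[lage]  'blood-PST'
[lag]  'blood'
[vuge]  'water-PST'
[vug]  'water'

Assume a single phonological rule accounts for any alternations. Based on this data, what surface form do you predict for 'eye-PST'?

'knife' shows [g] ~ [k] at the end of the stem ([ɣuge] vs [ɣuk]).
If /g/ were underlying and a rule turned it into [k] in isolation, 'blood' would also alternate; but it has [g] in both [lage] and [lag].
So /k/ is underlying, and a rule of intervocalic voicing — voiceless stops become voiced between vowels — gives [g].
The one attested form of 'eye', [rɔk], shows underlying /rɔk/. Applying the same rule between vowels gives [rɔge].

[rɔge]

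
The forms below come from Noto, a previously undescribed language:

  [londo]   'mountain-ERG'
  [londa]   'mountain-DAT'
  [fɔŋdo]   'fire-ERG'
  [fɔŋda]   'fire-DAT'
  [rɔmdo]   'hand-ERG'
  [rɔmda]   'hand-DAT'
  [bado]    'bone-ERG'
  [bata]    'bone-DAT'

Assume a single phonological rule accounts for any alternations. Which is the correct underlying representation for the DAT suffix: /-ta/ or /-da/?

/-ta/

The DAT suffix surfaces as [-da] and [-ta], depending on the final segment of the stem.
The ERG suffix, which begins with [d], is invariant after every stem; so [d] is not altered by any rule here.
The DAT suffix is therefore /-ta/ underlyingly, with post-nasal voicing: voiceless stops become voiced after a nasal.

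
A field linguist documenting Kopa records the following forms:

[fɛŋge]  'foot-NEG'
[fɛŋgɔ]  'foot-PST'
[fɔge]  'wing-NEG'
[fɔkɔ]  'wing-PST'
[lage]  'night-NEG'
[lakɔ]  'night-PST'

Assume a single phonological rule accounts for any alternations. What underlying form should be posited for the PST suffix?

/-kɔ/

The PST suffix surfaces as [-gɔ] and [-kɔ], depending on the final segment of the stem.
The NEG suffix, which begins with [g], is invariant after every stem; so [g] is not altered by any rule here.
So the underlying form is /-kɔ/, and voiceless stops become voiced after a nasal.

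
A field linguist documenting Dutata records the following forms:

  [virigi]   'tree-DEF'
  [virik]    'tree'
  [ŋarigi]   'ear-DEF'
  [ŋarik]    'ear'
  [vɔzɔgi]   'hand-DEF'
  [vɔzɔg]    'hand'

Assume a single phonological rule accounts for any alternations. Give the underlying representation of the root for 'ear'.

'ear' shows [g] ~ [k] at the end of the stem ([ŋarigi] vs [ŋarik]).
But 'hand' keeps [g] in both environments ([vɔzɔgi], [vɔzɔg]), so there is no rule changing /g/ to [k] in isolation.
Therefore /k/ is basic and [g] is derived by intervocalic voicing (voiceless stops become voiced between vowels).
So 'ear' = /ŋarik/.

/ŋarik/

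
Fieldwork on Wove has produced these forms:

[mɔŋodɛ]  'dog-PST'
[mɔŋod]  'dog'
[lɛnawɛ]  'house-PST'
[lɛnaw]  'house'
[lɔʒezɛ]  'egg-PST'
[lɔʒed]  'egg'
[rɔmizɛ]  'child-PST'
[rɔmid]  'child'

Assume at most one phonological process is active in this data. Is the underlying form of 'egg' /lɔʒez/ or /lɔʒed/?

/lɔʒez/

In [lɔʒezɛ] and [lɔʒed] the final segment of 'egg' alternates: [z] ~ [d].
If /d/ were underlying and a rule turned it into [z] before the PST suffix, 'dog' would also alternate; but it has [d] in both [mɔŋodɛ] and [mɔŋod].
Therefore /z/ is basic and [d] is derived by word-final hardening (voiced fricatives become stops word-finally).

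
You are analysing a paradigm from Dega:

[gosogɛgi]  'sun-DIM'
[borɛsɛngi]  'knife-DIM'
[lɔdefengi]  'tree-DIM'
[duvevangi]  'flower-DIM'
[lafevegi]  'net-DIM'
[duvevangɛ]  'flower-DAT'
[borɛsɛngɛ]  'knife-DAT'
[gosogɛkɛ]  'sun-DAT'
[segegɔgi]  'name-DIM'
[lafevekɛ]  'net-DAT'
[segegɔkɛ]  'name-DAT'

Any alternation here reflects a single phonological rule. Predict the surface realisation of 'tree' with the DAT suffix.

The DAT morpheme has two allomorphs, [-gɛ] and [-kɛ].
By contrast the DIM suffix keeps its initial [g] throughout — that segment must be underlying.
So the underlying form is /-kɛ/, and voiceless stops become voiced after a nasal.
After 'tree', which ends in a nasal, the suffix surfaces as [-gɛ], giving [lɔdefengɛ].

[lɔdefengɛ]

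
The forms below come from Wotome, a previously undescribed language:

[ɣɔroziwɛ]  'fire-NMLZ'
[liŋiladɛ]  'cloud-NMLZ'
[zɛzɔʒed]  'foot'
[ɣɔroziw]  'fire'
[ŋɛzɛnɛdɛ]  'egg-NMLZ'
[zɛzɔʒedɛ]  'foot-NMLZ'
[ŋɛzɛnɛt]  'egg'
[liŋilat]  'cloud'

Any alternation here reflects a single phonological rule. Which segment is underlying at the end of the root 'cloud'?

In [liŋiladɛ] and [liŋilat] the final segment of 'cloud' alternates: [d] ~ [t].
But 'foot' keeps [d] in both environments ([zɛzɔʒedɛ], [zɛzɔʒed]), so there is no rule changing /d/ to [t] in isolation.
So /t/ is underlying, and a rule of intervocalic voicing — voiceless stops become voiced between vowels — gives [d].

/t/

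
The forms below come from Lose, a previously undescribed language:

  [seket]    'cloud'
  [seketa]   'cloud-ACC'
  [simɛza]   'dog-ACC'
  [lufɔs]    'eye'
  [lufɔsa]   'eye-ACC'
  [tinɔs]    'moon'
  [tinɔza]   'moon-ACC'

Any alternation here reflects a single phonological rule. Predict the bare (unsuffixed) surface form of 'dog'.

'moon' shows [s] ~ [z] at the end of the stem ([tinɔs] vs [tinɔza]).
Compare 'eye', with invariant [s] in [lufɔs] and [lufɔsa]: an analysis with underlying /s/ and a rule producing [z] before the ACC suffix would wrongly predict alternation here too.
The alternation reflects word-final obstruent devoicing: voiced obstruents become voiceless word-finally. /z/ is underlying.
The one attested form of 'dog', [simɛza], shows underlying /simɛz/. Applying the same rule word-finally gives [simɛs].

[simɛs]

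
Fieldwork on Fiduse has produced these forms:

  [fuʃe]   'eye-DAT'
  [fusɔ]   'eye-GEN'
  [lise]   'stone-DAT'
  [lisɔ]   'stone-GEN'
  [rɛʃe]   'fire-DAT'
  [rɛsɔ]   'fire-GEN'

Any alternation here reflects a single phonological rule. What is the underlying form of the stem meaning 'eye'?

'eye' shows [ʃ] ~ [s] at the end of the stem ([fuʃe] vs [fusɔ]).
If /s/ were underlying and a rule turned it into [ʃ] before the DAT suffix, 'stone' would also alternate; but it has [s] in both [lise] and [lisɔ].
Therefore /ʃ/ is basic and [s] is derived by depalatalization (palato-alveolar /ʃ/ becomes [s] when no front vowel follows).
Hence 'eye' is /fuʃ/ underlyingly.

/fuʃ/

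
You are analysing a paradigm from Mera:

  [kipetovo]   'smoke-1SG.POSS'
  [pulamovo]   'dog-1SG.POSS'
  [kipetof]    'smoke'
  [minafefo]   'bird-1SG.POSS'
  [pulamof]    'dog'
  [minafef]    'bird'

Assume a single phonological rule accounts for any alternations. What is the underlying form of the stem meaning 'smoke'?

/kipetov/

The root 'smoke' surfaces as [kipetof] and [kipetovo], with a stem-final [f] ~ [v] alternation.
But 'bird' keeps [f] in both environments ([minafef], [minafefo]), so there is no rule changing /f/ to [v] before the 1SG.POSS suffix.
The underlying segment must be /v/; voiced obstruents become voiceless word-finally, yielding [f] there.
The underlying form of 'smoke' is therefore /kipetov/.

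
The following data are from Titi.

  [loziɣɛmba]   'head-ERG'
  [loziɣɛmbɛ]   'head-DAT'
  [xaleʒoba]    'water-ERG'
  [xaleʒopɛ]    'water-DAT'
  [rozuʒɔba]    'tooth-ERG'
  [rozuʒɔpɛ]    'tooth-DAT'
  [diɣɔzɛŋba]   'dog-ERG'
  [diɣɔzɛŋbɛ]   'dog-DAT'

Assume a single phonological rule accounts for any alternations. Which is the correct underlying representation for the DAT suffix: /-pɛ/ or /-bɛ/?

/-pɛ/

The DAT suffix surfaces as [-bɛ] and [-pɛ], depending on the final segment of the stem.
The ERG suffix, which begins with [b], is invariant after every stem; so [b] is not altered by any rule here.
So the underlying form is /-pɛ/, and voiceless stops become voiced after a nasal.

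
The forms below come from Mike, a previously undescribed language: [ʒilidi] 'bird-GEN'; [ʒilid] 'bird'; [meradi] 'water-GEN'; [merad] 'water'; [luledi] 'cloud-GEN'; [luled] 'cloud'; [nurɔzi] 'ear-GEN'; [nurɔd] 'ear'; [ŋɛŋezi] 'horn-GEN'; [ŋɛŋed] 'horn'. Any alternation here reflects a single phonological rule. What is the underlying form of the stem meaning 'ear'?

/nurɔz/

In [nurɔzi] and [nurɔd] the final segment of 'ear' alternates: [z] ~ [d].
If /d/ were underlying and a rule turned it into [z] before the GEN suffix, 'bird' would also alternate; but it has [d] in both [ʒilidi] and [ʒilid].
The underlying segment must be /z/; voiced fricatives become stops word-finally, yielding [d] there.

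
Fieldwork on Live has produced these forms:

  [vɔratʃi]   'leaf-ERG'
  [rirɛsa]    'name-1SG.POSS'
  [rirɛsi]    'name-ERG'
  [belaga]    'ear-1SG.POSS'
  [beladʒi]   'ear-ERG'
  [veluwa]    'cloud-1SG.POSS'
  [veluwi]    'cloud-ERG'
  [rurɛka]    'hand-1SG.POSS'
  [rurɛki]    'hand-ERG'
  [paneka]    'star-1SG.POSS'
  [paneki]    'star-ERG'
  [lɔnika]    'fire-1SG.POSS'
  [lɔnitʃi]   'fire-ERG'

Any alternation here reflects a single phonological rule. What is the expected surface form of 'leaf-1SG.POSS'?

'fire' shows [k] ~ [tʃ] at the end of the stem ([lɔnika] vs [lɔnitʃi]).
Compare 'star', with invariant [k] in [paneka] and [paneki]: an analysis with underlying /k/ and a rule producing [tʃ] before the ERG suffix would wrongly predict alternation here too.
Therefore /tʃ/ is basic and [k] is derived by depalatalization (palato-alveolar /tʃ/ and /dʒ/ become [k] and [g] when no front vowel follows).
From [vɔratʃi] the stem 'leaf' is /vɔratʃ/; when no front vowel follows this yields [vɔraka].

[vɔraka]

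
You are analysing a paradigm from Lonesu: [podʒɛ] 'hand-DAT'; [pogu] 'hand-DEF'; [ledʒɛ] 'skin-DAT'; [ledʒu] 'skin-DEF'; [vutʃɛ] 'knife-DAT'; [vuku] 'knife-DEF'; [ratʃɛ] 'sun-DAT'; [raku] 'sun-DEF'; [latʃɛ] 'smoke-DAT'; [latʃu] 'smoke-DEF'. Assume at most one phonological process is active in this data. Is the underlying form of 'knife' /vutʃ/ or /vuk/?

The stem for 'knife' ends in [tʃ] in [vutʃɛ] but [k] in [vuku].
But 'smoke' keeps [tʃ] in both environments ([latʃɛ], [latʃu]), so there is no rule changing /tʃ/ to [k] before the DEF suffix.
The alternation reflects palatalization before a front vowel: /k/ and /g/ become palato-alveolar [tʃ] and [dʒ] before a front vowel. /k/ is underlying.

/vuk/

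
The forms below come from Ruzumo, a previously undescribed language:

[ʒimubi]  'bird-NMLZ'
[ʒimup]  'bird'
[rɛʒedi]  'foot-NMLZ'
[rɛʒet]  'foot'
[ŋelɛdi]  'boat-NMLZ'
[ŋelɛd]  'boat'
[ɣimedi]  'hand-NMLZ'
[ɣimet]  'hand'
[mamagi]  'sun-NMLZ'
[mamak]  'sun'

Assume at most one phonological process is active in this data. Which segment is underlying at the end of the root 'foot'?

In [rɛʒedi] and [rɛʒet] the final segment of 'foot' alternates: [d] ~ [t].
If /d/ were underlying and a rule turned it into [t] in isolation, 'boat' would also alternate; but it has [d] in both [ŋelɛdi] and [ŋelɛd].
The underlying segment must be /t/; voiceless stops become voiced between vowels, yielding [d] there.

/t/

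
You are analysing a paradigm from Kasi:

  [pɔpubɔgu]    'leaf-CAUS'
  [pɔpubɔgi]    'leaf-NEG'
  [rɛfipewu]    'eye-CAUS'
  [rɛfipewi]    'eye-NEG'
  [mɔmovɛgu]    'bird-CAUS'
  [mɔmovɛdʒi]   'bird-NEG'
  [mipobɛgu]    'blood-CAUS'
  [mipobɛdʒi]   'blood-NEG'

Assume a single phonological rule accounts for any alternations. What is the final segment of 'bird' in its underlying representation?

'bird' shows [g] ~ [dʒ] at the end of the stem ([mɔmovɛgu] vs [mɔmovɛdʒi]).
If /g/ were underlying and a rule turned it into [dʒ] before the NEG suffix, 'leaf' would also alternate; but it has [g] in both [pɔpubɔgu] and [pɔpubɔgi].
So /dʒ/ is underlying, and a rule of depalatalization — palato-alveolar /dʒ/ becomes [g] when no front vowel follows — gives [g].

/dʒ/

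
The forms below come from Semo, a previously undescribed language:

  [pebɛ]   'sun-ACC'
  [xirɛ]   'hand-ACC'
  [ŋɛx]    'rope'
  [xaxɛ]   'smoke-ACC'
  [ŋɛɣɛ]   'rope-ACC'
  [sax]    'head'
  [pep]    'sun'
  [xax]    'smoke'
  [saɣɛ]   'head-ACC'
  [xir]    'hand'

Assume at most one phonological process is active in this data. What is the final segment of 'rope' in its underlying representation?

/ɣ/

The stem for 'rope' ends in [x] in [ŋɛx] but [ɣ] in [ŋɛɣɛ].
But 'smoke' keeps [x] in both environments ([xax], [xaxɛ]), so there is no rule changing /x/ to [ɣ] before the ACC suffix.
So /ɣ/ is underlying, and a rule of word-final obstruent devoicing — voiced obstruents become voiceless word-finally — gives [x].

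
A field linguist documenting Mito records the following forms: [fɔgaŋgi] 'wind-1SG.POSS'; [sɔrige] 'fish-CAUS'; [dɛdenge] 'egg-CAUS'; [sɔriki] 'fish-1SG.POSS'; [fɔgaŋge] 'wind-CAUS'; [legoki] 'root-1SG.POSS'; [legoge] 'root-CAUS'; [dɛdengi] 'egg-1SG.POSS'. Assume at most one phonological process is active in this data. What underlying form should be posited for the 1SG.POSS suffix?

/-ki/

The 1SG.POSS morpheme has two allomorphs, [-gi] and [-ki].
The CAUS suffix, which begins with [g], is invariant after every stem; so [g] is not altered by any rule here.
So the underlying form is /-ki/, and voiceless stops become voiced after a nasal.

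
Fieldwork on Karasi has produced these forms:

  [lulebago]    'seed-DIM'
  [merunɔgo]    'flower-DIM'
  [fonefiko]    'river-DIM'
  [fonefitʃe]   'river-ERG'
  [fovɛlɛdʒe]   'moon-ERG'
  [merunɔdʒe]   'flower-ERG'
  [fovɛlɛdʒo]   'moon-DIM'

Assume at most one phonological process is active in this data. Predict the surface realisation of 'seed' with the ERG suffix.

'flower' shows [g] ~ [dʒ] at the end of the stem ([merunɔgo] vs [merunɔdʒe]).
But 'moon' keeps [dʒ] in both environments ([fovɛlɛdʒo], [fovɛlɛdʒe]), so there is no rule changing /dʒ/ to [g] before the DIM suffix.
The alternation reflects palatalization before a front vowel: /k/ and /g/ become palato-alveolar [tʃ] and [dʒ] before a front vowel. /g/ is underlying.
From [lulebago] the stem 'seed' is /lulebag/; before a front vowel this yields [lulebadʒe].

[lulebadʒe]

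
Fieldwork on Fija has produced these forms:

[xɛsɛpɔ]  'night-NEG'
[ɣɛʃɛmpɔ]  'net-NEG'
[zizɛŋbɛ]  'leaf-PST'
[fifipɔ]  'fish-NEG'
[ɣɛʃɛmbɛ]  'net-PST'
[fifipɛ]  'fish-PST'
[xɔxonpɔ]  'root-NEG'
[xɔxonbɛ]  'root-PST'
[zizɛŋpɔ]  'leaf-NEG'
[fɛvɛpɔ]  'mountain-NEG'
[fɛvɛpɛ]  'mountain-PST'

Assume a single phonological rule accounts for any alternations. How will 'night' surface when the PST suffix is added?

[xɛsɛpɛ]

The PST suffix surfaces as [-bɛ] and [-pɛ], depending on the final segment of the stem.
The NEG suffix, which begins with [p], is invariant after every stem; so [p] is not altered by any rule here.
So the underlying form is /-bɛ/, and voiced stops become voiceless after a vowel.
After 'night', which ends in a vowel, the suffix surfaces as [-pɛ], giving [xɛsɛpɛ].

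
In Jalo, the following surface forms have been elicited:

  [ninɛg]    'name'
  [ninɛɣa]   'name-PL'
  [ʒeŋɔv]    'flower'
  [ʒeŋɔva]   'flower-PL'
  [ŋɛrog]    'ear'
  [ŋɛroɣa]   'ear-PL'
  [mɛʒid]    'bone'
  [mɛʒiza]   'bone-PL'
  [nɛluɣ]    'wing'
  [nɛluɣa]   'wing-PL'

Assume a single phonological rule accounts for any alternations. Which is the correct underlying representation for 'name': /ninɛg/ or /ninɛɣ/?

The stem for 'name' ends in [g] in [ninɛg] but [ɣ] in [ninɛɣa].
If /ɣ/ were underlying and a rule turned it into [g] in isolation, 'wing' would also alternate; but it has [ɣ] in both [nɛluɣ] and [nɛluɣa].
Therefore /g/ is basic and [ɣ] is derived by intervocalic spirantization (voiced stops become fricatives between vowels).

/ninɛg/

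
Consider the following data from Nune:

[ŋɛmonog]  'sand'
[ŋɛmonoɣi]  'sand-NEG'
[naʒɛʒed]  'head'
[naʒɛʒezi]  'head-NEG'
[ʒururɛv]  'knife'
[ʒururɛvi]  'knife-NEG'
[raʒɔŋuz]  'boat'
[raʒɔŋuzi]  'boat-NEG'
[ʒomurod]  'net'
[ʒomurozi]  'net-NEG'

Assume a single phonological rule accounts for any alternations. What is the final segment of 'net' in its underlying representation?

The root 'net' surfaces as [ʒomurod] and [ʒomurozi], with a stem-final [d] ~ [z] alternation.
If /z/ were underlying and a rule turned it into [d] in isolation, 'boat' would also alternate; but it has [z] in both [raʒɔŋuz] and [raʒɔŋuzi].
The alternation reflects intervocalic spirantization: voiced stops become fricatives between vowels. /d/ is underlying.

/d/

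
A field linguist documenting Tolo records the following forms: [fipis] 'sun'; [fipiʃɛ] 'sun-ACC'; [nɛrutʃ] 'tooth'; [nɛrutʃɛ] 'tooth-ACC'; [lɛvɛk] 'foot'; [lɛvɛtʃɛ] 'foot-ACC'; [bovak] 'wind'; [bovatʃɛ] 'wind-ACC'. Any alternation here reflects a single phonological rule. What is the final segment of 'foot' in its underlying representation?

/k/

The stem for 'foot' ends in [k] in [lɛvɛk] but [tʃ] in [lɛvɛtʃɛ].
The stem 'tooth' ([nɛrutʃ], [nɛrutʃɛ]) shows [tʃ] unchanged in both environments, so [tʃ] cannot be basic with [k] derived in isolation.
Therefore /k/ is basic and [tʃ] is derived by palatalization before a front vowel (/k/ and /s/ become palato-alveolar [tʃ] and [ʃ] before a front vowel).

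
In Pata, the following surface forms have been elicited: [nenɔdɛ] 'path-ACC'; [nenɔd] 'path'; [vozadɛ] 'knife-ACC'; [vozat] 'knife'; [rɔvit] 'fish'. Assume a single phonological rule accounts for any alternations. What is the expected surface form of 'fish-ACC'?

In [vozadɛ] and [vozat] the final segment of 'knife' alternates: [d] ~ [t].
The stem 'path' ([nenɔdɛ], [nenɔd]) shows [d] unchanged in both environments, so [d] cannot be basic with [t] derived in isolation.
The underlying segment must be /t/; voiceless stops become voiced between vowels, yielding [d] there.
The one attested form of 'fish', [rɔvit], shows underlying /rɔvit/. Applying the same rule between vowels gives [rɔvidɛ].

[rɔvidɛ]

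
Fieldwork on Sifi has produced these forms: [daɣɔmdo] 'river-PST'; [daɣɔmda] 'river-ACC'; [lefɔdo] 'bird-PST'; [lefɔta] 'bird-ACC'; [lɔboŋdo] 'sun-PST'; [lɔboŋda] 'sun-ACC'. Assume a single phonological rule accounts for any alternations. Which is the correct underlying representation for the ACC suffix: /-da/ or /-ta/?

The ACC morpheme has two allomorphs, [-da] and [-ta].
The PST suffix, which begins with [d], is invariant after every stem; so [d] is not altered by any rule here.
So the underlying form is /-ta/, and voiceless stops become voiced after a nasal.

/-ta/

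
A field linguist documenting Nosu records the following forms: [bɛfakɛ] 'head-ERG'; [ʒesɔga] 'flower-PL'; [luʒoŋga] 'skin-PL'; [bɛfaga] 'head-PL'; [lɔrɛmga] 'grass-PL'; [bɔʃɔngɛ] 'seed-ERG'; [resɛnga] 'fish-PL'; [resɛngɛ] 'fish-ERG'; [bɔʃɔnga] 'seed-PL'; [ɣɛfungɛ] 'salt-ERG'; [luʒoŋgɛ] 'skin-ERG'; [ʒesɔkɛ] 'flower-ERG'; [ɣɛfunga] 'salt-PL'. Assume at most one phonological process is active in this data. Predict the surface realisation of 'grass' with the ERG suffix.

[lɔrɛmgɛ]

The ERG morpheme has two allomorphs, [-gɛ] and [-kɛ].
The PL suffix, which begins with [g], is invariant after every stem; so [g] is not altered by any rule here.
So the underlying form is /-kɛ/, and voiceless stops become voiced after a nasal.
After 'grass', which ends in a nasal, the suffix surfaces as [-gɛ], giving [lɔrɛmgɛ].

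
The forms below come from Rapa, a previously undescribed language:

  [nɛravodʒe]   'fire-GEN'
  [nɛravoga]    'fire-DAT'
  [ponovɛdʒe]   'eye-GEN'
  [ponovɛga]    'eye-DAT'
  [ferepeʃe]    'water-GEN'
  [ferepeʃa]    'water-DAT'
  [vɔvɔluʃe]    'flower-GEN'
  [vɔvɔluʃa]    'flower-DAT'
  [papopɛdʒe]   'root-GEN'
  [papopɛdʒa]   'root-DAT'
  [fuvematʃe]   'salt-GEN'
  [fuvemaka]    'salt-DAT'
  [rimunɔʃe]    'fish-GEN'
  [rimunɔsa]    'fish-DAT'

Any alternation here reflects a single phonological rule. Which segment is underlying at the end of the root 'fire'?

'fire' shows [dʒ] ~ [g] at the end of the stem ([nɛravodʒe] vs [nɛravoga]).
Compare 'root', with invariant [dʒ] in [papopɛdʒe] and [papopɛdʒa]: an analysis with underlying /dʒ/ and a rule producing [g] before the DAT suffix would wrongly predict alternation here too.
The alternation reflects palatalization before a front vowel: /k/, /g/ and /s/ become palato-alveolar [tʃ], [dʒ] and [ʃ] before a front vowel. /g/ is underlying.

/g/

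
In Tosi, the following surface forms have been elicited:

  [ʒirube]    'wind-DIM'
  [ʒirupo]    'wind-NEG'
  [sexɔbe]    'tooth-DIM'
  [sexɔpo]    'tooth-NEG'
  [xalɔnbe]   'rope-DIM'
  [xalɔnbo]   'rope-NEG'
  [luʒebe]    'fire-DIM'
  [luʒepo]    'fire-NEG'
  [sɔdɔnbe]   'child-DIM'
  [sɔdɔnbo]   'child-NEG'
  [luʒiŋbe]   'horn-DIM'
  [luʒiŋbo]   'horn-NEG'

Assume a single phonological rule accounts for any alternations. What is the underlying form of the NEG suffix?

The NEG morpheme has two allomorphs, [-bo] and [-po].
By contrast the DIM suffix keeps its initial [b] throughout — that segment must be underlying.
The NEG suffix is therefore /-po/ underlyingly, with post-nasal voicing: voiceless stops become voiced after a nasal.

/-po/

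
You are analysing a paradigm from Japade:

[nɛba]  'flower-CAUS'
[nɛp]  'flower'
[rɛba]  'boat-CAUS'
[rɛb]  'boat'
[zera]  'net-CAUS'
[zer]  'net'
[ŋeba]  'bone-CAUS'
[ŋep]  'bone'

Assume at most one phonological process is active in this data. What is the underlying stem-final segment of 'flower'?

/p/

'flower' shows [b] ~ [p] at the end of the stem ([nɛba] vs [nɛp]).
If /b/ were underlying and a rule turned it into [p] in isolation, 'boat' would also alternate; but it has [b] in both [rɛba] and [rɛb].
The alternation reflects intervocalic voicing: voiceless stops become voiced between vowels. /p/ is underlying.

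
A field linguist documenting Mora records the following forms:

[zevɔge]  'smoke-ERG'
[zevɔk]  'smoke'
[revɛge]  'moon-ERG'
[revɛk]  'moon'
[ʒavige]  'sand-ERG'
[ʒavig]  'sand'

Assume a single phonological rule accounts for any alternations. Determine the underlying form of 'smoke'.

In [zevɔge] and [zevɔk] the final segment of 'smoke' alternates: [g] ~ [k].
But 'sand' keeps [g] in both environments ([ʒavige], [ʒavig]), so there is no rule changing /g/ to [k] in isolation.
So /k/ is underlying, and a rule of intervocalic voicing — voiceless stops become voiced between vowels — gives [g].
Hence 'smoke' is /zevɔk/ underlyingly.

/zevɔk/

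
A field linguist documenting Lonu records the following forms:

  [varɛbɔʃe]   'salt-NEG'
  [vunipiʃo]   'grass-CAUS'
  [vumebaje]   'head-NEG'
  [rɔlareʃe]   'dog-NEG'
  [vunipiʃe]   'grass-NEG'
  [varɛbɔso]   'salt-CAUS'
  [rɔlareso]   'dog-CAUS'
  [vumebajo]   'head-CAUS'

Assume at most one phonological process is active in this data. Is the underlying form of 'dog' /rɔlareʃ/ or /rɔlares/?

/rɔlares/

The stem for 'dog' ends in [s] in [rɔlareso] but [ʃ] in [rɔlareʃe].
But 'grass' keeps [ʃ] in both environments ([vunipiʃo], [vunipiʃe]), so there is no rule changing /ʃ/ to [s] before the CAUS suffix.
So /s/ is underlying, and a rule of palatalization before a front vowel — /s/ becomes palato-alveolar [ʃ] before a front vowel — gives [ʃ].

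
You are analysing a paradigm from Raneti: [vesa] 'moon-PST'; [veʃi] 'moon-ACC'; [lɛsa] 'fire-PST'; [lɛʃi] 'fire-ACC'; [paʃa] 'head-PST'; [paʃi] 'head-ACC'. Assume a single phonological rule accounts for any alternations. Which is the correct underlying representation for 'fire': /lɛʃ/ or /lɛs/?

The root 'fire' surfaces as [lɛsa] and [lɛʃi], with a stem-final [s] ~ [ʃ] alternation.
If /ʃ/ were underlying and a rule turned it into [s] before the PST suffix, 'head' would also alternate; but it has [ʃ] in both [paʃa] and [paʃi].
So /s/ is underlying, and a rule of palatalization before a front vowel — /s/ becomes palato-alveolar [ʃ] before a front vowel — gives [ʃ].

/lɛs/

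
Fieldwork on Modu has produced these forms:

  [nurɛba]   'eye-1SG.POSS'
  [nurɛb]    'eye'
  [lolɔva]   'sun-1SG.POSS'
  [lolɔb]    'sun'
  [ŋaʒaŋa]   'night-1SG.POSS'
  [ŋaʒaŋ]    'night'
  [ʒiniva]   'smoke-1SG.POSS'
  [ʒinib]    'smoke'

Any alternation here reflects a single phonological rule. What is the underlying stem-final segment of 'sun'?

/v/

The stem for 'sun' ends in [v] in [lolɔva] but [b] in [lolɔb].
Compare 'eye', with invariant [b] in [nurɛba] and [nurɛb]: an analysis with underlying /b/ and a rule producing [v] before the 1SG.POSS suffix would wrongly predict alternation here too.
The alternation reflects word-final hardening: voiced fricatives become stops word-finally. /v/ is underlying.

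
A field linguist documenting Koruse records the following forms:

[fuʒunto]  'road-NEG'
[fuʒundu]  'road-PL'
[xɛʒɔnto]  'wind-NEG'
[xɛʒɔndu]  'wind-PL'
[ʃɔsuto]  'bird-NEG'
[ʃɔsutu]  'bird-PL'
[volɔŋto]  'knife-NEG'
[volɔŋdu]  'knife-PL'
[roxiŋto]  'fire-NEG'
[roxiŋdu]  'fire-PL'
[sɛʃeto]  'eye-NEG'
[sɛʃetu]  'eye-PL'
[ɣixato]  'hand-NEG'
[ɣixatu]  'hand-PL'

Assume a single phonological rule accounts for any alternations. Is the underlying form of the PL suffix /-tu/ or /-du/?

/-du/

The PL morpheme has two allomorphs, [-du] and [-tu].
The NEG suffix, which begins with [t], is invariant after every stem; so [t] is not altered by any rule here.
So the underlying form is /-du/, and voiced stops become voiceless after a vowel.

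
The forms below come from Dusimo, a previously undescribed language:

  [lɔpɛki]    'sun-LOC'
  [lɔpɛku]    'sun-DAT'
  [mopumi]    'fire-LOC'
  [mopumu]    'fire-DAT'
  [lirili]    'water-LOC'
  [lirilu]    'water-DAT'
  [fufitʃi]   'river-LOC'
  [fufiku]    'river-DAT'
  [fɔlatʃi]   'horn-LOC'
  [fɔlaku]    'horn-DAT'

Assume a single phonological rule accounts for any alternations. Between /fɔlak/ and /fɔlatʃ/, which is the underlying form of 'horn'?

The stem for 'horn' ends in [tʃ] in [fɔlatʃi] but [k] in [fɔlaku].
The stem 'sun' ([lɔpɛki], [lɔpɛku]) shows [k] unchanged in both environments, so [k] cannot be basic with [tʃ] derived before the LOC suffix.
Therefore /tʃ/ is basic and [k] is derived by depalatalization (palato-alveolar /tʃ/ becomes [k] when no front vowel follows).

/fɔlatʃ/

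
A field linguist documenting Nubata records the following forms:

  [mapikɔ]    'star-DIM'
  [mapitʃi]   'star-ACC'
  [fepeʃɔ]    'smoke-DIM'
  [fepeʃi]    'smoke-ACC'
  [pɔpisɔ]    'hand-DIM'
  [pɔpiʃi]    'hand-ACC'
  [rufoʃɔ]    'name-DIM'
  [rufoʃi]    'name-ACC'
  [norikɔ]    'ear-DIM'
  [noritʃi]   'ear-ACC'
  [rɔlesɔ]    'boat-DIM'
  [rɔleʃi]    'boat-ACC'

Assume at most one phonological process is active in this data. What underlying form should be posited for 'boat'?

/rɔles/

'boat' shows [s] ~ [ʃ] at the end of the stem ([rɔlesɔ] vs [rɔleʃi]).
But 'smoke' keeps [ʃ] in both environments ([fepeʃɔ], [fepeʃi]), so there is no rule changing /ʃ/ to [s] before the DIM suffix.
The alternation reflects palatalization before a front vowel: /k/ and /s/ become palato-alveolar [tʃ] and [ʃ] before a front vowel. /s/ is underlying.
Hence 'boat' is /rɔles/ underlyingly.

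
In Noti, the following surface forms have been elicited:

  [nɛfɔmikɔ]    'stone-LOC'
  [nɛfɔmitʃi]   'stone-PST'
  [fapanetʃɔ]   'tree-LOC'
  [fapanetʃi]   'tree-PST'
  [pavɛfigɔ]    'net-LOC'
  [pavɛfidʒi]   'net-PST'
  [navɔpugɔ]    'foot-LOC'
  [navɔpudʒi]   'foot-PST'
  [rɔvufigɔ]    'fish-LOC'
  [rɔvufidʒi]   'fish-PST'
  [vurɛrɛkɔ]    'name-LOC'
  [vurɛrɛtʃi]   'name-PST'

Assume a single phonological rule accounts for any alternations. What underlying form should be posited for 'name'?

/vurɛrɛk/

The root 'name' surfaces as [vurɛrɛkɔ] and [vurɛrɛtʃi], with a stem-final [k] ~ [tʃ] alternation.
If /tʃ/ were underlying and a rule turned it into [k] before the LOC suffix, 'tree' would also alternate; but it has [tʃ] in both [fapanetʃɔ] and [fapanetʃi].
The alternation reflects palatalization before a front vowel: /k/ and /g/ become palato-alveolar [tʃ] and [dʒ] before a front vowel. /k/ is underlying.
Hence 'name' is /vurɛrɛk/ underlyingly.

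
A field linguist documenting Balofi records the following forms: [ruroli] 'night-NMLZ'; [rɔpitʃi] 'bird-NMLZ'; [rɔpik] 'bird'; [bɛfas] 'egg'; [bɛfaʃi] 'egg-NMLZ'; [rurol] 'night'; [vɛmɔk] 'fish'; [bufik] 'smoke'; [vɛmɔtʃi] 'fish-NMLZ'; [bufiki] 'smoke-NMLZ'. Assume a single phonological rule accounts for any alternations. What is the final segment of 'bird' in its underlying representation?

In [rɔpitʃi] and [rɔpik] the final segment of 'bird' alternates: [tʃ] ~ [k].
The stem 'smoke' ([bufiki], [bufik]) shows [k] unchanged in both environments, so [k] cannot be basic with [tʃ] derived before the NMLZ suffix.
The underlying segment must be /tʃ/; palato-alveolar /tʃ/ and /ʃ/ become [k] and [s] when no front vowel follows, yielding [k] there.

/tʃ/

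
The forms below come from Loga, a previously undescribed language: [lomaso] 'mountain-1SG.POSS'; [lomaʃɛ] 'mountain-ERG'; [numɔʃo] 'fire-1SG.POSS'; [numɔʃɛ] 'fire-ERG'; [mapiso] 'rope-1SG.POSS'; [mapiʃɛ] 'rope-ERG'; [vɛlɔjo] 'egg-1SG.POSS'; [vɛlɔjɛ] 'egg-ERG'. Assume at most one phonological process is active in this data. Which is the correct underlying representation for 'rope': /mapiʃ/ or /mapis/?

/mapis/

The stem for 'rope' ends in [s] in [mapiso] but [ʃ] in [mapiʃɛ].
If /ʃ/ were underlying and a rule turned it into [s] before the 1SG.POSS suffix, 'fire' would also alternate; but it has [ʃ] in both [numɔʃo] and [numɔʃɛ].
The alternation reflects palatalization before a front vowel: /s/ becomes palato-alveolar [ʃ] before a front vowel. /s/ is underlying.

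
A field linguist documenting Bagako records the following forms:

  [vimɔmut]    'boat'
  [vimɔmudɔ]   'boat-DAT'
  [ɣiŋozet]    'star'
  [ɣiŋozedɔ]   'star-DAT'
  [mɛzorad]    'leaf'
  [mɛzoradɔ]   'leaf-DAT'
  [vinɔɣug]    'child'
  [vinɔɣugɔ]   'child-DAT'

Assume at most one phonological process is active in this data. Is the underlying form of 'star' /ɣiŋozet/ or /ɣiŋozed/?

/ɣiŋozet/

The stem for 'star' ends in [t] in [ɣiŋozet] but [d] in [ɣiŋozedɔ].
Compare 'leaf', with invariant [d] in [mɛzorad] and [mɛzoradɔ]: an analysis with underlying /d/ and a rule producing [t] in isolation would wrongly predict alternation here too.
So /t/ is underlying, and a rule of intervocalic voicing — voiceless stops become voiced between vowels — gives [d].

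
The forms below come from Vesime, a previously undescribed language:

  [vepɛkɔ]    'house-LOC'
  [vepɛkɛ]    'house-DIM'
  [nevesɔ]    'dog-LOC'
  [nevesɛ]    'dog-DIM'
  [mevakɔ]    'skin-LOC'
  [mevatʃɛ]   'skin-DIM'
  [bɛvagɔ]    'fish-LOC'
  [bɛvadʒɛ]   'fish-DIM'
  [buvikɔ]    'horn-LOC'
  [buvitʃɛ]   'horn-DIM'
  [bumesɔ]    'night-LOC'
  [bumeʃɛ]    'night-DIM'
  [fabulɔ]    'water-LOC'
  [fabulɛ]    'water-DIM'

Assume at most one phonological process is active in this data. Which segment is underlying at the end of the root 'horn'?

/tʃ/

In [buvikɔ] and [buvitʃɛ] the final segment of 'horn' alternates: [k] ~ [tʃ].
But 'house' keeps [k] in both environments ([vepɛkɔ], [vepɛkɛ]), so there is no rule changing /k/ to [tʃ] before the DIM suffix.
So /tʃ/ is underlying, and a rule of depalatalization — palato-alveolar /tʃ/, /dʒ/ and /ʃ/ become [k], [g] and [s] when no front vowel follows — gives [k].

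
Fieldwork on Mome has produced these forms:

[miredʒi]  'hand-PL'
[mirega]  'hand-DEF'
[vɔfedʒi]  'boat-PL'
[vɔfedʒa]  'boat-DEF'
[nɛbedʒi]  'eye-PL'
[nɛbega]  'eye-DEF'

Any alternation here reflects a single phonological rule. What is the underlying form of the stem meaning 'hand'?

The stem for 'hand' ends in [dʒ] in [miredʒi] but [g] in [mirega].
The stem 'boat' ([vɔfedʒi], [vɔfedʒa]) shows [dʒ] unchanged in both environments, so [dʒ] cannot be basic with [g] derived before the DEF suffix.
So /g/ is underlying, and a rule of palatalization before a front vowel — /g/ becomes palato-alveolar [dʒ] before a front vowel — gives [dʒ].
So 'hand' = /mireg/.

/mireg/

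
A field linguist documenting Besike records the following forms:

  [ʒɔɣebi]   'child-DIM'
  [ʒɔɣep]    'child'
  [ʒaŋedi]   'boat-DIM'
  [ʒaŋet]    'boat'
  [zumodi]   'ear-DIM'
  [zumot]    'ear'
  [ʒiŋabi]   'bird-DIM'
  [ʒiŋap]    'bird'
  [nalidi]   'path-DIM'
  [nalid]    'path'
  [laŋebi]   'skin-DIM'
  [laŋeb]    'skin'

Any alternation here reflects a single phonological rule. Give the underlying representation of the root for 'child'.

/ʒɔɣep/

In [ʒɔɣebi] and [ʒɔɣep] the final segment of 'child' alternates: [b] ~ [p].
But 'skin' keeps [b] in both environments ([laŋebi], [laŋeb]), so there is no rule changing /b/ to [p] in isolation.
The underlying segment must be /p/; voiceless stops become voiced between vowels, yielding [b] there.
Hence 'child' is /ʒɔɣep/ underlyingly.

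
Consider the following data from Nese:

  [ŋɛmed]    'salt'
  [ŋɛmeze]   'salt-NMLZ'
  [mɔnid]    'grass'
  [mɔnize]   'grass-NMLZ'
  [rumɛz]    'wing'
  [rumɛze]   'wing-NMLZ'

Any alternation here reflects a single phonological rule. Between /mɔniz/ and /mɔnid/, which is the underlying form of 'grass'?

The stem for 'grass' ends in [z] in [mɔnize] but [d] in [mɔnid].
But 'wing' keeps [z] in both environments ([rumɛze], [rumɛz]), so there is no rule changing /z/ to [d] in isolation.
Therefore /d/ is basic and [z] is derived by intervocalic spirantization (voiced stops become fricatives between vowels).

/mɔnid/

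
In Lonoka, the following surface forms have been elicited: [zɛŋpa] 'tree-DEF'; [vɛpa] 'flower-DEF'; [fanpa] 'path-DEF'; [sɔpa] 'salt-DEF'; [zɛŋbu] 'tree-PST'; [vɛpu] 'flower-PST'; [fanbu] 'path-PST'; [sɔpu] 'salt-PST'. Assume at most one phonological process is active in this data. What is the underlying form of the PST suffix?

The PST morpheme has two allomorphs, [-bu] and [-pu].
By contrast the DEF suffix keeps its initial [p] throughout — that segment must be underlying.
The PST suffix is therefore /-bu/ underlyingly, with post-vocalic devoicing: voiced stops become voiceless after a vowel.

/-bu/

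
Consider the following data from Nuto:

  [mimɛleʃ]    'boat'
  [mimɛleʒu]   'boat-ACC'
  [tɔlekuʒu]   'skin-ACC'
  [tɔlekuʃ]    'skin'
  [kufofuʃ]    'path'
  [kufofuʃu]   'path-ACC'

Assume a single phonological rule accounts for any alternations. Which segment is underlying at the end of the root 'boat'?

/ʒ/

The root 'boat' surfaces as [mimɛleʒu] and [mimɛleʃ], with a stem-final [ʒ] ~ [ʃ] alternation.
If /ʃ/ were underlying and a rule turned it into [ʒ] before the ACC suffix, 'path' would also alternate; but it has [ʃ] in both [kufofuʃu] and [kufofuʃ].
So /ʒ/ is underlying, and a rule of word-final obstruent devoicing — voiced obstruents become voiceless word-finally — gives [ʃ].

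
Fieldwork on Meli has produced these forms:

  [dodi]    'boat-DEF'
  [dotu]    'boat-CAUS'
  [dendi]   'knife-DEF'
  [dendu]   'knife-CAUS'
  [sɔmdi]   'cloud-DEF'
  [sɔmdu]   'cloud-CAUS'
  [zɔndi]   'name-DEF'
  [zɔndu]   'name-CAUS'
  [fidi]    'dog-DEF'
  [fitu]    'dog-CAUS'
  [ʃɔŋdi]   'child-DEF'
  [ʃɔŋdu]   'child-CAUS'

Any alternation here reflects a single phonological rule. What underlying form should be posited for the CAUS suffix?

The CAUS suffix surfaces as [-du] and [-tu], depending on the final segment of the stem.
By contrast the DEF suffix keeps its initial [d] throughout — that segment must be underlying.
So the underlying form is /-tu/, and voiceless stops become voiced after a nasal.

/-tu/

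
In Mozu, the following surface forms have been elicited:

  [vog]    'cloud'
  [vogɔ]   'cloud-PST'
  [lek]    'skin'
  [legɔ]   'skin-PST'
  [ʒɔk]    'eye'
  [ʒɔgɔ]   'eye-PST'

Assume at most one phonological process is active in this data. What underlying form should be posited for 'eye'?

/ʒɔk/

In [ʒɔk] and [ʒɔgɔ] the final segment of 'eye' alternates: [k] ~ [g].
The stem 'cloud' ([vog], [vogɔ]) shows [g] unchanged in both environments, so [g] cannot be basic with [k] derived in isolation.
The underlying segment must be /k/; voiceless stops become voiced between vowels, yielding [g] there.
So 'eye' = /ʒɔk/.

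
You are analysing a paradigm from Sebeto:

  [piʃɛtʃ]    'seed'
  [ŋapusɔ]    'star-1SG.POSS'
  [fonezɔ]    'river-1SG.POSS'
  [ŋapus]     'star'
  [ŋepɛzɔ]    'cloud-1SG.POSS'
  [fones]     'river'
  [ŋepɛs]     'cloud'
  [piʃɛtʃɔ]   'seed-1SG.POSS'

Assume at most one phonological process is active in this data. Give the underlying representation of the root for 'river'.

'river' shows [z] ~ [s] at the end of the stem ([fonezɔ] vs [fones]).
The stem 'star' ([ŋapusɔ], [ŋapus]) shows [s] unchanged in both environments, so [s] cannot be basic with [z] derived before the 1SG.POSS suffix.
The underlying segment must be /z/; voiced obstruents become voiceless word-finally, yielding [s] there.
So 'river' = /fonez/.

/fonez/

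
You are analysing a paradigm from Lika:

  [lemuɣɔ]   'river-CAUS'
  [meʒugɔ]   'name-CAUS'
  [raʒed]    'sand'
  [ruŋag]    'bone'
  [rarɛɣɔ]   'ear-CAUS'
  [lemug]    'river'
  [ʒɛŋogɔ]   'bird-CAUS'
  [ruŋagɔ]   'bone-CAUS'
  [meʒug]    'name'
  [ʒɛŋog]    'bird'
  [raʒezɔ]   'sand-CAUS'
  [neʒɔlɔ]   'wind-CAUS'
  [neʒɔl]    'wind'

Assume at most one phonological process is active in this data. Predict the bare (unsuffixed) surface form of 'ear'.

'river' shows [ɣ] ~ [g] at the end of the stem ([lemuɣɔ] vs [lemug]).
If /g/ were underlying and a rule turned it into [ɣ] before the CAUS suffix, 'name' would also alternate; but it has [g] in both [meʒugɔ] and [meʒug].
Therefore /ɣ/ is basic and [g] is derived by word-final hardening (voiced fricatives become stops word-finally).
The one attested form of 'ear', [rarɛɣɔ], shows underlying /rarɛɣ/. Applying the same rule word-finally gives [rarɛg].

[rarɛg]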